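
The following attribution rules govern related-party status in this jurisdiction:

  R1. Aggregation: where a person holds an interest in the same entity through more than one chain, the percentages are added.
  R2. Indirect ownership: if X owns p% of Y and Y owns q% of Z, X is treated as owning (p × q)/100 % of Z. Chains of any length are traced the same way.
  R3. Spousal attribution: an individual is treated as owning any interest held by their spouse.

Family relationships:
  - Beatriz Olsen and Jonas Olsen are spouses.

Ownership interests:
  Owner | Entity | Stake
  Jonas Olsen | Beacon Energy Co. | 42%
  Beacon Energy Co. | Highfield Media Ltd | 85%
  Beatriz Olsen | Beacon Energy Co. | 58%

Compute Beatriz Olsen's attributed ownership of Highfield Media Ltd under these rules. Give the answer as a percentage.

By spousal attribution (R3), Beatriz Olsen is treated as also owning Jonas Olsen's interest in Beacon Energy Co, giving 58% + 42% = 100%.
Chain via Beacon Energy Co. (R2): 100% × 85% = 85% of Highfield Media Ltd.

85%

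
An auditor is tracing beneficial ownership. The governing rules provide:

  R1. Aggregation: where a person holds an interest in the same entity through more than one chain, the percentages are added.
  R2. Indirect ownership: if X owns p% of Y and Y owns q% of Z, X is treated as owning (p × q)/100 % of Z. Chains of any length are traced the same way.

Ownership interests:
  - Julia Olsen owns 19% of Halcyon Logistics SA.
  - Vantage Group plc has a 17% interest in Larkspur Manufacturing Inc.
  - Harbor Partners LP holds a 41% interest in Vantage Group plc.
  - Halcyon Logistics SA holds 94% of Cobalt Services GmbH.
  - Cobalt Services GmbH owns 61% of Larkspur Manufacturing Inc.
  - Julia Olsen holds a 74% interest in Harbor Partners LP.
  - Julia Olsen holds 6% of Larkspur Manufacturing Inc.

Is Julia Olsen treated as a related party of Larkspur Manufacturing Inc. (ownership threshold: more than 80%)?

Chain via Halcyon Logistics SA → Cobalt Services GmbH (R2): 19% × 94% × 61% = 10.8946% of Larkspur Manufacturing Inc.
Chain via Harbor Partners LP → Vantage Group plc (R2): 74% × 41% × 17% = 5.1578% of Larkspur Manufacturing Inc.
Direct interest in Larkspur Manufacturing Inc: 6%.
Aggregating (R1): 10.8946% + 5.1578% + 6% = 22.0524%.
22.0524% does not exceed the 80% threshold, so Julia is not a related party to Larkspur Manufacturing Inc.

No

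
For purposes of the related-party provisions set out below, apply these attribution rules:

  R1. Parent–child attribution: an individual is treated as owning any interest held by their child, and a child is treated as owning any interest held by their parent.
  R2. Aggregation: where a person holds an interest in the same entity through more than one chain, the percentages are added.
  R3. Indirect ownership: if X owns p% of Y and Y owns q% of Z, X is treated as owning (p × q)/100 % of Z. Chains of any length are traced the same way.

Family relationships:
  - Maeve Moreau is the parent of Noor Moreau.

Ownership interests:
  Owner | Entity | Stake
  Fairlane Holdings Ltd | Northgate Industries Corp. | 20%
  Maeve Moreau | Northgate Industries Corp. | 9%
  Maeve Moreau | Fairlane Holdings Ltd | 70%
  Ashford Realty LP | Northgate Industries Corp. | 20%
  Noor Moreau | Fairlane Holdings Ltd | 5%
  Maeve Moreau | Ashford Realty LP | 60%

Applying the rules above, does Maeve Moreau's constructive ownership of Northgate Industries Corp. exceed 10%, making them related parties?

Yes

By parent–child attribution (R1), Maeve Moreau is treated as also owning Noor Moreau's interest in Fairlane Holdings Ltd, giving 70% + 5% = 75%.
Chain via Ashford Realty LP (R3): 60% × 20% = 12% of Northgate Industries Corp.
Chain via Fairlane Holdings Ltd (R3): 75% × 20% = 15% of Northgate Industries Corp.
Direct interest in Northgate Industries Corp: 9%.
Aggregating (R2): 12% + 15% + 9% = 36%.
36% exceeds the 10% threshold, so Maeve is a related party to Northgate Industries Corp.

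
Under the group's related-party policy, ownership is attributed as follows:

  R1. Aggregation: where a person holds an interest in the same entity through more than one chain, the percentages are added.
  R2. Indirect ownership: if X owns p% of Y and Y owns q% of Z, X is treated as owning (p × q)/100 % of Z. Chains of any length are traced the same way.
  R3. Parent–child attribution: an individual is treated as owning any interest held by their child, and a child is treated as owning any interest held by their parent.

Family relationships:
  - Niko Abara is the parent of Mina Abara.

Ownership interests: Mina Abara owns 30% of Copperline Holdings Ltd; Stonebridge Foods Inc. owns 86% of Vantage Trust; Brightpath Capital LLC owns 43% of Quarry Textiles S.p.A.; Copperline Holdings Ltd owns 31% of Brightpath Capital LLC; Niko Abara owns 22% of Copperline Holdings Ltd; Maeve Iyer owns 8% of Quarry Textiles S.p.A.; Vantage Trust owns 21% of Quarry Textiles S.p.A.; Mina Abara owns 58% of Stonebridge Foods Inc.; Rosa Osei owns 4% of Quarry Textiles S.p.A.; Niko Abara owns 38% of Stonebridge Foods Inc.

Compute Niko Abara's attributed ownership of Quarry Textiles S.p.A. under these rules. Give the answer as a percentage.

24.2692%

By parent–child attribution (R3), Niko Abara is treated as also owning Mina Abara's interest in Stonebridge Foods Inc, giving 38% + 58% = 96%.
By parent–child attribution (R3), Niko Abara is treated as also owning Mina Abara's interest in Copperline Holdings Ltd, giving 22% + 30% = 52%.
Chain via Stonebridge Foods Inc. → Vantage Trust (R2): 96% × 86% × 21% = 17.3376% of Quarry Textiles S.p.A.
Chain via Copperline Holdings Ltd → Brightpath Capital LLC (R2): 52% × 31% × 43% = 6.9316% of Quarry Textiles S.p.A.
Aggregating (R1): 17.3376% + 6.9316% = 24.2692%.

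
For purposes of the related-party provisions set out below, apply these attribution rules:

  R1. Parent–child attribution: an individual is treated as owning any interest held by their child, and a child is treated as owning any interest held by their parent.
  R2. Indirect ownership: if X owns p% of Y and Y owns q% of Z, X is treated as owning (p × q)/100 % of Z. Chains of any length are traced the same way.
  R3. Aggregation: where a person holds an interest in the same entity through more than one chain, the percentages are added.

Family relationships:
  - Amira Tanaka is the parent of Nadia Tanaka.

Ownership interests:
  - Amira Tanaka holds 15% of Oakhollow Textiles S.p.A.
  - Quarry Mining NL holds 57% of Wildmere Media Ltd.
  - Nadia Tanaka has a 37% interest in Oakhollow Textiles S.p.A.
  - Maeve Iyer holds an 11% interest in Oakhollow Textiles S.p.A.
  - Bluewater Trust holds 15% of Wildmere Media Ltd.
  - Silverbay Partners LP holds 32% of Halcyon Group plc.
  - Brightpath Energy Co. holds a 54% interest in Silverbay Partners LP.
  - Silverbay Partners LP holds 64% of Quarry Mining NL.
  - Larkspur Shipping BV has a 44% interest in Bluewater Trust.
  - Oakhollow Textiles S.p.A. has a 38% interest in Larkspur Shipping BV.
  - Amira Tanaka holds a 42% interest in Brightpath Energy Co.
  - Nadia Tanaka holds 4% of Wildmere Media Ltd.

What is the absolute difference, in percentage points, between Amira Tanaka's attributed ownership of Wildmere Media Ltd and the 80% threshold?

By parent–child attribution (R1), Amira Tanaka is treated as also owning Nadia Tanaka's interest in Oakhollow Textiles S.p.A, giving 15% + 37% = 52%.
By parent–child attribution (R1), Amira Tanaka is treated as owning Nadia Tanaka's 4% interest in Wildmere Media Ltd.
Chain via Brightpath Energy Co. → Silverbay Partners LP → Quarry Mining NL (R2): 42% × 54% × 64% × 57% = 8.273664% of Wildmere Media Ltd.
Chain via Oakhollow Textiles S.p.A. → Larkspur Shipping BV → Bluewater Trust (R2): 52% × 38% × 44% × 15% = 1.30416% of Wildmere Media Ltd.
Direct interest in Wildmere Media Ltd: 4%.
Aggregating (R3): 8.273664% + 1.30416% + 4% = 13.577824%.
13.577824% falls short of the 80% threshold by 66.422176 percentage points.

66.422176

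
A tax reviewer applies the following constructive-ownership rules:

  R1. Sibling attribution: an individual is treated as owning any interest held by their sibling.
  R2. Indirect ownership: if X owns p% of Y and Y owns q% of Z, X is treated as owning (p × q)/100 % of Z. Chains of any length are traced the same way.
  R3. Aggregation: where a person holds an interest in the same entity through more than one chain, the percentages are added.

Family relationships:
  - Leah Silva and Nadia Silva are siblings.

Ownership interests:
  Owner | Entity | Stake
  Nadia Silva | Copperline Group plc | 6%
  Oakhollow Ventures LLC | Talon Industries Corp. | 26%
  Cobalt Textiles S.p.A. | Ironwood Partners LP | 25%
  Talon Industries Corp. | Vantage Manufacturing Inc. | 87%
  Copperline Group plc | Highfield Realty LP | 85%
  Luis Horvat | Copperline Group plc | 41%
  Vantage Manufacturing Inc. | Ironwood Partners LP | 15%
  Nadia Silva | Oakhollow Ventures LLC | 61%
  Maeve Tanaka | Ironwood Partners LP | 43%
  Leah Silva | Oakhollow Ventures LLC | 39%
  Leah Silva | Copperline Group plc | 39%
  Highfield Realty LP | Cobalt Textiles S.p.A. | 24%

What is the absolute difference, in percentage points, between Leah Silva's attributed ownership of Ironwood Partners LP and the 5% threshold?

0.688

By sibling attribution (R1), Leah Silva is treated as also owning Nadia Silva's interest in Copperline Group plc, giving 39% + 6% = 45%.
By sibling attribution (R1), Leah Silva is treated as also owning Nadia Silva's interest in Oakhollow Ventures LLC, giving 39% + 61% = 100%.
Chain via Copperline Group plc → Highfield Realty LP → Cobalt Textiles S.p.A. (R2): 45% × 85% × 24% × 25% = 2.295% of Ironwood Partners LP.
Chain via Oakhollow Ventures LLC → Talon Industries Corp. → Vantage Manufacturing Inc. (R2): 100% × 26% × 87% × 15% = 3.393% of Ironwood Partners LP.
Aggregating (R3): 2.295% + 3.393% = 5.688%.
5.688% exceeds the 5% threshold by 0.688 percentage points.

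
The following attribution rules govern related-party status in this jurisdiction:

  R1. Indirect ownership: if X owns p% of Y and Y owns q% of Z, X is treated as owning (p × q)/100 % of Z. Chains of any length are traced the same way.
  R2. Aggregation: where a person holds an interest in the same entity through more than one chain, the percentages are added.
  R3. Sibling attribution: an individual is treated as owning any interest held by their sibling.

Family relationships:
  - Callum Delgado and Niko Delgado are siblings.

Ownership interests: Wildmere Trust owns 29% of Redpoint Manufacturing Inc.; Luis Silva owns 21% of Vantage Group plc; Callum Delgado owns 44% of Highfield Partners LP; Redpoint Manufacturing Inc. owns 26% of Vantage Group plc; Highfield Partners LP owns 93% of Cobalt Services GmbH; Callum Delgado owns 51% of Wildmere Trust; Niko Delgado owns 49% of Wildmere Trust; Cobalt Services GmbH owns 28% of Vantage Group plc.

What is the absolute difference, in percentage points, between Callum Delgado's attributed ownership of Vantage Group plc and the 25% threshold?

By sibling attribution (R3), Callum Delgado is treated as also owning Niko Delgado's interest in Wildmere Trust, giving 51% + 49% = 100%.
Chain via Wildmere Trust → Redpoint Manufacturing Inc. (R1): 100% × 29% × 26% = 7.54% of Vantage Group plc.
Chain via Highfield Partners LP → Cobalt Services GmbH (R1): 44% × 93% × 28% = 11.4576% of Vantage Group plc.
Aggregating (R2): 7.54% + 11.4576% = 18.9976%.
18.9976% falls short of the 25% threshold by 6.0024 percentage points.

6.0024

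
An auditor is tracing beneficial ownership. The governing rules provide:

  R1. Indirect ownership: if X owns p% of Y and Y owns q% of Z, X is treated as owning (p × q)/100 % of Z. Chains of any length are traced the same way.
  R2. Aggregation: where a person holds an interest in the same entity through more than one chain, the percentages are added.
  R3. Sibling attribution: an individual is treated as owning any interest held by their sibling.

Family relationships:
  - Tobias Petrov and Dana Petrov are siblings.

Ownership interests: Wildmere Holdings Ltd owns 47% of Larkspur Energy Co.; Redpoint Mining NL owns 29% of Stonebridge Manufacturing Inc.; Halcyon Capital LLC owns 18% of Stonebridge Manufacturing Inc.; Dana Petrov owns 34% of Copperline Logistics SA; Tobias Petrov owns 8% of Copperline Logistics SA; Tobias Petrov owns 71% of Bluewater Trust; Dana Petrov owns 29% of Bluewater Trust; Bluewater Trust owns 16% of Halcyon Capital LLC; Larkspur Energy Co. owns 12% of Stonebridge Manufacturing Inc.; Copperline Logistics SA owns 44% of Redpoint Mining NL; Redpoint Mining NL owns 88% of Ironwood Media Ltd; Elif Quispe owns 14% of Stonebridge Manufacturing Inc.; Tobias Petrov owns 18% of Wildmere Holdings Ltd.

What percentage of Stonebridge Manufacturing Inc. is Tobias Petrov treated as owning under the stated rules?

By sibling attribution (R3), Tobias Petrov is treated as also owning Dana Petrov's interest in Copperline Logistics SA, giving 8% + 34% = 42%.
By sibling attribution (R3), Tobias Petrov is treated as also owning Dana Petrov's interest in Bluewater Trust, giving 71% + 29% = 100%.
Chain via Wildmere Holdings Ltd → Larkspur Energy Co. (R1): 18% × 47% × 12% = 1.0152% of Stonebridge Manufacturing Inc.
Chain via Copperline Logistics SA → Redpoint Mining NL (R1): 42% × 44% × 29% = 5.3592% of Stonebridge Manufacturing Inc.
Chain via Bluewater Trust → Halcyon Capital LLC (R1): 100% × 16% × 18% = 2.88% of Stonebridge Manufacturing Inc.
Aggregating (R2): 1.0152% + 5.3592% + 2.88% = 9.2544%.

9.2544%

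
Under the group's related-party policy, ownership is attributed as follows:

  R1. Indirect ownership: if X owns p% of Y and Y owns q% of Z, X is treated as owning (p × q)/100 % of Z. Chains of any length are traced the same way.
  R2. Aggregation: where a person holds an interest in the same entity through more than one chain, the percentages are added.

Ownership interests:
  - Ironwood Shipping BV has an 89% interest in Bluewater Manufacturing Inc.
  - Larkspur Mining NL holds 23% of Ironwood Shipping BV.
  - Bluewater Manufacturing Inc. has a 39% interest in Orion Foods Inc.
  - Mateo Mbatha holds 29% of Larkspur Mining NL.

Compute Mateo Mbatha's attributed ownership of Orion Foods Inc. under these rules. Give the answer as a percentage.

2.315157%

Chain via Larkspur Mining NL → Ironwood Shipping BV → Bluewater Manufacturing Inc. (R1): 29% × 23% × 89% × 39% = 2.315157% of Orion Foods Inc.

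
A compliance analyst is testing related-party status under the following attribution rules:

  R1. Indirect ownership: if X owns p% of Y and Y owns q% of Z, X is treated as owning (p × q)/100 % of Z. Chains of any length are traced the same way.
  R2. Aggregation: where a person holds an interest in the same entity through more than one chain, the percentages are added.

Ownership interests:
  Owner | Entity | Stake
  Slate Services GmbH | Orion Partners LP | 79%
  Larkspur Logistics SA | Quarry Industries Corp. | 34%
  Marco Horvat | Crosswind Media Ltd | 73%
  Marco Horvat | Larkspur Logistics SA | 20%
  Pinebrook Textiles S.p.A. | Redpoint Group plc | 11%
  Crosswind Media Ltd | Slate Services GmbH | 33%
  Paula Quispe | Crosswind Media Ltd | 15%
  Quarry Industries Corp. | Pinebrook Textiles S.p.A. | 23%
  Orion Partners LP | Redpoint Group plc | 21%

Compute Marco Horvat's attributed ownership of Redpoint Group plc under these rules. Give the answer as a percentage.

4.168571%

Chain via Larkspur Logistics SA → Quarry Industries Corp. → Pinebrook Textiles S.p.A. (R1): 20% × 34% × 23% × 11% = 0.17204% of Redpoint Group plc.
Chain via Crosswind Media Ltd → Slate Services GmbH → Orion Partners LP (R1): 73% × 33% × 79% × 21% = 3.996531% of Redpoint Group plc.
Aggregating (R2): 0.17204% + 3.996531% = 4.168571%.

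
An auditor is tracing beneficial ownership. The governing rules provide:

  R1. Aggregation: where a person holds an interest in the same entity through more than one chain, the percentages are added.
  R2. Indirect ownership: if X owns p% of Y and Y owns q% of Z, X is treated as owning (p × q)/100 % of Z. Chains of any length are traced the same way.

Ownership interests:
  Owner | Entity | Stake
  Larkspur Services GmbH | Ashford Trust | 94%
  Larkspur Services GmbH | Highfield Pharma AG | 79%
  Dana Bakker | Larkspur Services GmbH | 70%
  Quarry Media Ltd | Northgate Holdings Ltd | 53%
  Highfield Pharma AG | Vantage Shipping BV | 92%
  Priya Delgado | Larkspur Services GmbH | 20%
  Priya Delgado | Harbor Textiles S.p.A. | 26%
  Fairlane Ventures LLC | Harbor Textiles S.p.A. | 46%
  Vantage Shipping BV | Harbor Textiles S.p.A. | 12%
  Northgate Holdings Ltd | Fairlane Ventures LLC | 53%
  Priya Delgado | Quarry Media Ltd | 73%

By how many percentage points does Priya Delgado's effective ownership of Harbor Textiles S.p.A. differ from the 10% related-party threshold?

Chain via Quarry Media Ltd → Northgate Holdings Ltd → Fairlane Ventures LLC (R2): 73% × 53% × 53% × 46% = 9.432622% of Harbor Textiles S.p.A.
Chain via Larkspur Services GmbH → Highfield Pharma AG → Vantage Shipping BV (R2): 20% × 79% × 92% × 12% = 1.74432% of Harbor Textiles S.p.A.
Direct interest in Harbor Textiles S.p.A: 26%.
Aggregating (R1): 9.432622% + 1.74432% + 26% = 37.176942%.
37.176942% exceeds the 10% threshold by 27.176942 percentage points.

27.176942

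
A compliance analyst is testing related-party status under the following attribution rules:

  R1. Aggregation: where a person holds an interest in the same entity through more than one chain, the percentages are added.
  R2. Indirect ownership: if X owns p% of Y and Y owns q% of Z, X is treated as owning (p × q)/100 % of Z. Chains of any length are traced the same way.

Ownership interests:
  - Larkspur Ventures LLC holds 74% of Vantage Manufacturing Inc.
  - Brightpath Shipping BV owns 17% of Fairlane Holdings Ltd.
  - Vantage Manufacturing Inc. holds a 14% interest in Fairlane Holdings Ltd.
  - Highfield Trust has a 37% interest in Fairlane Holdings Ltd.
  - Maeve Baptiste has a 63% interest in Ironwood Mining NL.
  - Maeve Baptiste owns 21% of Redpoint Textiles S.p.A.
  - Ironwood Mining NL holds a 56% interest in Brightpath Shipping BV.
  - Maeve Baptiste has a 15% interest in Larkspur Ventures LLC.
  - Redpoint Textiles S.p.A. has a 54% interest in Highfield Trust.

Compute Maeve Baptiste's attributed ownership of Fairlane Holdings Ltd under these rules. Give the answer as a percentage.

11.7474%

Chain via Redpoint Textiles S.p.A. → Highfield Trust (R2): 21% × 54% × 37% = 4.1958% of Fairlane Holdings Ltd.
Chain via Ironwood Mining NL → Brightpath Shipping BV (R2): 63% × 56% × 17% = 5.9976% of Fairlane Holdings Ltd.
Chain via Larkspur Ventures LLC → Vantage Manufacturing Inc. (R2): 15% × 74% × 14% = 1.554% of Fairlane Holdings Ltd.
Aggregating (R1): 4.1958% + 5.9976% + 1.554% = 11.7474%.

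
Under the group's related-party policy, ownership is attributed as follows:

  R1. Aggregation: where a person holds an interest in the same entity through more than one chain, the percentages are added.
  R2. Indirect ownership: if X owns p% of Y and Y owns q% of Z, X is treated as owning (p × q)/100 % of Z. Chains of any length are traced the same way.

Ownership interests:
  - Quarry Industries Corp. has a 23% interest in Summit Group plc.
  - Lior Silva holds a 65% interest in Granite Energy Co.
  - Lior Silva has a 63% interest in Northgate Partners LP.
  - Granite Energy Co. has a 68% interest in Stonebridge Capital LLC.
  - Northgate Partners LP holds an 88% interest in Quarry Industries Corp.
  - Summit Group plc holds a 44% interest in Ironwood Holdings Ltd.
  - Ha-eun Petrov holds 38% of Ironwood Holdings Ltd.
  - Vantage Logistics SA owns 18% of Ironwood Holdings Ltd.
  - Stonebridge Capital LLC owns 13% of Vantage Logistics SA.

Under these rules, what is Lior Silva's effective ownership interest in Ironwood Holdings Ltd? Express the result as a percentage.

Chain via Northgate Partners LP → Quarry Industries Corp. → Summit Group plc (R2): 63% × 88% × 23% × 44% = 5.610528% of Ironwood Holdings Ltd.
Chain via Granite Energy Co. → Stonebridge Capital LLC → Vantage Logistics SA (R2): 65% × 68% × 13% × 18% = 1.03428% of Ironwood Holdings Ltd.
Aggregating (R1): 5.610528% + 1.03428% = 6.644808%.

6.644808%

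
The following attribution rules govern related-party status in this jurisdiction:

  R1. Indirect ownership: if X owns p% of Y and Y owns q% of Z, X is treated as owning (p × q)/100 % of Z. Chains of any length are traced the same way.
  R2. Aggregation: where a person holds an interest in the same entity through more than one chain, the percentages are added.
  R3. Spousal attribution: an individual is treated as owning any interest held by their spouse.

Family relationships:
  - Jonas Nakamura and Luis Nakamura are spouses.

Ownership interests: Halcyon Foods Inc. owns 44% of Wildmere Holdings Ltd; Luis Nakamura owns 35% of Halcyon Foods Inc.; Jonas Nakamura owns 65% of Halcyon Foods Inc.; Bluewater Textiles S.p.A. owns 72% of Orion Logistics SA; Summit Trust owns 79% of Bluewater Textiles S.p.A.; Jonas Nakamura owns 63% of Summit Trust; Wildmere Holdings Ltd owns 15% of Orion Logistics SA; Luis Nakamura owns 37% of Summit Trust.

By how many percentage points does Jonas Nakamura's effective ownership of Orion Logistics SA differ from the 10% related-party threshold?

By spousal attribution (R3), Jonas Nakamura is treated as also owning Luis Nakamura's interest in Summit Trust, giving 63% + 37% = 100%.
By spousal attribution (R3), Jonas Nakamura is treated as also owning Luis Nakamura's interest in Halcyon Foods Inc, giving 65% + 35% = 100%.
Chain via Summit Trust → Bluewater Textiles S.p.A. (R1): 100% × 79% × 72% = 56.88% of Orion Logistics SA.
Chain via Halcyon Foods Inc. → Wildmere Holdings Ltd (R1): 100% × 44% × 15% = 6.6% of Orion Logistics SA.
Aggregating (R2): 56.88% + 6.6% = 63.48%.
63.48% exceeds the 10% threshold by 53.48 percentage points.

53.48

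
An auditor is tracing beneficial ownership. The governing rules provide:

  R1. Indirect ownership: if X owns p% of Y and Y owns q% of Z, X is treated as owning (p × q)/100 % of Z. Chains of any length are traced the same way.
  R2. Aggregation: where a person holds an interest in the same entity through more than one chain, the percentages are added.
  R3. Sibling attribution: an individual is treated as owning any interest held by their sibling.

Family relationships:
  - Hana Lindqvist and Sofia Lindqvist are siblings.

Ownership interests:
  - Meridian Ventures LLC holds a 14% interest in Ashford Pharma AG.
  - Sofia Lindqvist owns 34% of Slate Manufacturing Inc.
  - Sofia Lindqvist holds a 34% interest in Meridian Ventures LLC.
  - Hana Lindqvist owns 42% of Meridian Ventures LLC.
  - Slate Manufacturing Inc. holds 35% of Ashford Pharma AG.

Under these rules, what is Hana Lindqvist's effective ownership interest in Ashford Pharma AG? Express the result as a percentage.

By sibling attribution (R3), Hana Lindqvist is treated as also owning Sofia Lindqvist's interest in Meridian Ventures LLC, giving 42% + 34% = 76%.
By sibling attribution (R3), Hana Lindqvist is treated as owning Sofia Lindqvist's 34% interest in Slate Manufacturing Inc.
Chain via Meridian Ventures LLC (R1): 76% × 14% = 10.64% of Ashford Pharma AG.
Chain via Slate Manufacturing Inc. (R1): 34% × 35% = 11.9% of Ashford Pharma AG.
Aggregating (R2): 10.64% + 11.9% = 22.54%.

22.54%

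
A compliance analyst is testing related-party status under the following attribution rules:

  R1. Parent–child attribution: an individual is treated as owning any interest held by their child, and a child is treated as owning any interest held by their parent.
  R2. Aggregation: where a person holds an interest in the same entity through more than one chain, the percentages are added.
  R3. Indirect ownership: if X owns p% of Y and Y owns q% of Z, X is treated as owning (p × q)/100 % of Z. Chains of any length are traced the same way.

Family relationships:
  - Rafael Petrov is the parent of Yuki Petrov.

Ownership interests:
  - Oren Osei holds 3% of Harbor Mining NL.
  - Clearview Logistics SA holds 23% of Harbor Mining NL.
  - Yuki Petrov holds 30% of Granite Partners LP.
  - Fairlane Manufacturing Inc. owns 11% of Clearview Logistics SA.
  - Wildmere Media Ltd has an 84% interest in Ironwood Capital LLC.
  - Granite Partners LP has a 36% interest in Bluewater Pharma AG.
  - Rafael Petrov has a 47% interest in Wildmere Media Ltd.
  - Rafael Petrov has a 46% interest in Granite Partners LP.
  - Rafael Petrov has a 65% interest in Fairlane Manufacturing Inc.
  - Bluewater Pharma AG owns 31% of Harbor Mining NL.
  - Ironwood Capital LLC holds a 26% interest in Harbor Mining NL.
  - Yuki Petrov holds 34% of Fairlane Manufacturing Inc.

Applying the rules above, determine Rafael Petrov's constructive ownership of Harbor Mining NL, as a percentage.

By parent–child attribution (R1), Rafael Petrov is treated as also owning Yuki Petrov's interest in Fairlane Manufacturing Inc, giving 65% + 34% = 99%.
By parent–child attribution (R1), Rafael Petrov is treated as also owning Yuki Petrov's interest in Granite Partners LP, giving 46% + 30% = 76%.
Chain via Fairlane Manufacturing Inc. → Clearview Logistics SA (R3): 99% × 11% × 23% = 2.5047% of Harbor Mining NL.
Chain via Wildmere Media Ltd → Ironwood Capital LLC (R3): 47% × 84% × 26% = 10.2648% of Harbor Mining NL.
Chain via Granite Partners LP → Bluewater Pharma AG (R3): 76% × 36% × 31% = 8.4816% of Harbor Mining NL.
Aggregating (R2): 2.5047% + 10.2648% + 8.4816% = 21.2511%.

21.2511%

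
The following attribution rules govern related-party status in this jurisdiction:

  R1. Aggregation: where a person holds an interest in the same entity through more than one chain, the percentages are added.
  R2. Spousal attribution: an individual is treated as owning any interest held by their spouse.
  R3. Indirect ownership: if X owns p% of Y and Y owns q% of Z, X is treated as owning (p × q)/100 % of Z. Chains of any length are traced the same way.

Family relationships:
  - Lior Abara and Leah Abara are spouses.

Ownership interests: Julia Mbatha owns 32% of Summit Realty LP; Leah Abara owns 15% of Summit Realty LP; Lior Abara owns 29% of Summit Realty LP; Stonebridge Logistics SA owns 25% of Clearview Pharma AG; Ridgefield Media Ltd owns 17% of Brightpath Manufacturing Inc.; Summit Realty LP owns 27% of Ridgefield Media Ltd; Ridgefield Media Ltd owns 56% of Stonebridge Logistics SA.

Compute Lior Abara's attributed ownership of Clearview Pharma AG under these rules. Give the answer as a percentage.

1.6632%

By spousal attribution (R2), Lior Abara is treated as also owning Leah Abara's interest in Summit Realty LP, giving 29% + 15% = 44%.
Chain via Summit Realty LP → Ridgefield Media Ltd → Stonebridge Logistics SA (R3): 44% × 27% × 56% × 25% = 1.6632% of Clearview Pharma AG.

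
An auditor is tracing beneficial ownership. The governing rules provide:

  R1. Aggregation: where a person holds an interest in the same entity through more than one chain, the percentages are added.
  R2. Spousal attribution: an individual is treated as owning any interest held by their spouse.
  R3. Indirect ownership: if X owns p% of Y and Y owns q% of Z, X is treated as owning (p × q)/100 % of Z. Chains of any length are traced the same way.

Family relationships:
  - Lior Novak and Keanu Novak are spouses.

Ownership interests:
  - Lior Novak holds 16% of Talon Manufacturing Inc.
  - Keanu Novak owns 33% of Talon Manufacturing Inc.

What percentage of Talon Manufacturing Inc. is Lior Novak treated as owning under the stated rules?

49%

By spousal attribution (R2), Lior Novak is treated as also owning Keanu Novak's interest in Talon Manufacturing Inc, giving 16% + 33% = 49%.
Direct interest in Talon Manufacturing Inc: 49%.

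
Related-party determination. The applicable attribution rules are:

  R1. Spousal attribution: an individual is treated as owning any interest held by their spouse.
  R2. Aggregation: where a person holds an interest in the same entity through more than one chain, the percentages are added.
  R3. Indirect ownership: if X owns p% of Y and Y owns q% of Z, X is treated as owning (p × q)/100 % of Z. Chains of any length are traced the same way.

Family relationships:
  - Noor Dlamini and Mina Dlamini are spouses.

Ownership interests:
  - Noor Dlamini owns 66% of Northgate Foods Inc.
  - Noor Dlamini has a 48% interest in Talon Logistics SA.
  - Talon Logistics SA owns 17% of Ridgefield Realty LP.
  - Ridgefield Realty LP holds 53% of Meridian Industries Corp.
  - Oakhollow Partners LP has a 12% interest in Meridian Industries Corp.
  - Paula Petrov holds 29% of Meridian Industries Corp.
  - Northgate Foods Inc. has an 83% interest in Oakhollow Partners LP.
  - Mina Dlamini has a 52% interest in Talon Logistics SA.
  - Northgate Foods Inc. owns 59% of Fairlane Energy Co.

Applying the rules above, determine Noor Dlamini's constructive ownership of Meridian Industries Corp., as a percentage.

15.5836%

By spousal attribution (R1), Noor Dlamini is treated as also owning Mina Dlamini's interest in Talon Logistics SA, giving 48% + 52% = 100%.
Chain via Talon Logistics SA → Ridgefield Realty LP (R3): 100% × 17% × 53% = 9.01% of Meridian Industries Corp.
Chain via Northgate Foods Inc. → Oakhollow Partners LP (R3): 66% × 83% × 12% = 6.5736% of Meridian Industries Corp.
Aggregating (R2): 9.01% + 6.5736% = 15.5836%.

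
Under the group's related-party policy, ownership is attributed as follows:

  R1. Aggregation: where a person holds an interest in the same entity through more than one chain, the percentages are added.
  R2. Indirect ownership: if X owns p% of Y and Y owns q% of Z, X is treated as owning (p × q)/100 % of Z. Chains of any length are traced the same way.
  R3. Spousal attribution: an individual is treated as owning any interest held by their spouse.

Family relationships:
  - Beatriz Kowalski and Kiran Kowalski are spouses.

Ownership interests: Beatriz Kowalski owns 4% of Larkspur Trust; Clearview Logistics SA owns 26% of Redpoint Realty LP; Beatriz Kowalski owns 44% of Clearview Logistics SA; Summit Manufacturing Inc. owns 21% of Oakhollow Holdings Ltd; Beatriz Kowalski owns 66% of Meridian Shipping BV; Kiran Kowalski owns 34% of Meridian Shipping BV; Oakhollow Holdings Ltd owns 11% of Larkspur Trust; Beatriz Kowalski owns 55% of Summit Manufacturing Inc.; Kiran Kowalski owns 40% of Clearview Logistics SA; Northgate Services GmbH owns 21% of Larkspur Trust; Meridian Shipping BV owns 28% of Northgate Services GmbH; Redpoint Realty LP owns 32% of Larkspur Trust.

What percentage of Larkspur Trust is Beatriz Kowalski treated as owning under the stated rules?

By spousal attribution (R3), Beatriz Kowalski is treated as also owning Kiran Kowalski's interest in Clearview Logistics SA, giving 44% + 40% = 84%.
By spousal attribution (R3), Beatriz Kowalski is treated as also owning Kiran Kowalski's interest in Meridian Shipping BV, giving 66% + 34% = 100%.
Chain via Summit Manufacturing Inc. → Oakhollow Holdings Ltd (R2): 55% × 21% × 11% = 1.2705% of Larkspur Trust.
Chain via Clearview Logistics SA → Redpoint Realty LP (R2): 84% × 26% × 32% = 6.9888% of Larkspur Trust.
Chain via Meridian Shipping BV → Northgate Services GmbH (R2): 100% × 28% × 21% = 5.88% of Larkspur Trust.
Direct interest in Larkspur Trust: 4%.
Aggregating (R1): 1.2705% + 6.9888% + 5.88% + 4% = 18.1393%.

18.1393%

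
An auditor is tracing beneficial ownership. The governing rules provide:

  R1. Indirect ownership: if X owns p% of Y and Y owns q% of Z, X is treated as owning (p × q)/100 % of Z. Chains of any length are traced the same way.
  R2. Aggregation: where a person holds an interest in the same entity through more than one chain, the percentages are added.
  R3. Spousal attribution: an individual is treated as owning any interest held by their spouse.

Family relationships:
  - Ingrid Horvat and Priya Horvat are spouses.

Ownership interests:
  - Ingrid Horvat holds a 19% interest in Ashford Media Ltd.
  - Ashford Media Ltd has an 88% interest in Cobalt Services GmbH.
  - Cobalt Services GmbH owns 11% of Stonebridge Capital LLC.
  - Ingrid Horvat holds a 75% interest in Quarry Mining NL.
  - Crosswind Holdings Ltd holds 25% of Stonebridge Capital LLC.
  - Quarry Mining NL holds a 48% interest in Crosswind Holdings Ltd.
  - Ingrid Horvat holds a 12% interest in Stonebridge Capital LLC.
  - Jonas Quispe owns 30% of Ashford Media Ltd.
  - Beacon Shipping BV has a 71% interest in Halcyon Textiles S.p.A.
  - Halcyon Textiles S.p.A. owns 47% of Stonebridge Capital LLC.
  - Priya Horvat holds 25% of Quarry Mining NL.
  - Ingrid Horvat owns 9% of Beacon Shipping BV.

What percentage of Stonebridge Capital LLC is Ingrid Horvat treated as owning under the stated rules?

By spousal attribution (R3), Ingrid Horvat is treated as also owning Priya Horvat's interest in Quarry Mining NL, giving 75% + 25% = 100%.
Chain via Beacon Shipping BV → Halcyon Textiles S.p.A. (R1): 9% × 71% × 47% = 3.0033% of Stonebridge Capital LLC.
Chain via Ashford Media Ltd → Cobalt Services GmbH (R1): 19% × 88% × 11% = 1.8392% of Stonebridge Capital LLC.
Chain via Quarry Mining NL → Crosswind Holdings Ltd (R1): 100% × 48% × 25% = 12% of Stonebridge Capital LLC.
Direct interest in Stonebridge Capital LLC: 12%.
Aggregating (R2): 3.0033% + 1.8392% + 12% + 12% = 28.8425%.

28.8425%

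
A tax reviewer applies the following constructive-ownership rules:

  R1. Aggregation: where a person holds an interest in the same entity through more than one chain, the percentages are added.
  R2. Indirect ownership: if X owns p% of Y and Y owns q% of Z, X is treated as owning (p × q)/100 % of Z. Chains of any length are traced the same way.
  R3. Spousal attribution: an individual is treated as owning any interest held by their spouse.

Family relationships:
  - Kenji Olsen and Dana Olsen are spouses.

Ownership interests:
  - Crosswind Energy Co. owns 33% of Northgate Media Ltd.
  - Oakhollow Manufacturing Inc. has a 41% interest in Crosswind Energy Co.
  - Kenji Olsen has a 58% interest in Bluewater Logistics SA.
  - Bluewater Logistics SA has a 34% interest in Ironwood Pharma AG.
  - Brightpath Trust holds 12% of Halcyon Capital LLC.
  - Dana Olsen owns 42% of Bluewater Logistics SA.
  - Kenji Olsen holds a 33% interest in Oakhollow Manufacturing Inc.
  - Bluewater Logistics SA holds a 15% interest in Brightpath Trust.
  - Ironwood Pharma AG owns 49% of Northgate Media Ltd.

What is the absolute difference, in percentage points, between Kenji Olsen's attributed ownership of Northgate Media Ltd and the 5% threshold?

16.1249

By spousal attribution (R3), Kenji Olsen is treated as also owning Dana Olsen's interest in Bluewater Logistics SA, giving 58% + 42% = 100%.
Chain via Oakhollow Manufacturing Inc. → Crosswind Energy Co. (R2): 33% × 41% × 33% = 4.4649% of Northgate Media Ltd.
Chain via Bluewater Logistics SA → Ironwood Pharma AG (R2): 100% × 34% × 49% = 16.66% of Northgate Media Ltd.
Aggregating (R1): 4.4649% + 16.66% = 21.1249%.
21.1249% exceeds the 5% threshold by 16.1249 percentage points.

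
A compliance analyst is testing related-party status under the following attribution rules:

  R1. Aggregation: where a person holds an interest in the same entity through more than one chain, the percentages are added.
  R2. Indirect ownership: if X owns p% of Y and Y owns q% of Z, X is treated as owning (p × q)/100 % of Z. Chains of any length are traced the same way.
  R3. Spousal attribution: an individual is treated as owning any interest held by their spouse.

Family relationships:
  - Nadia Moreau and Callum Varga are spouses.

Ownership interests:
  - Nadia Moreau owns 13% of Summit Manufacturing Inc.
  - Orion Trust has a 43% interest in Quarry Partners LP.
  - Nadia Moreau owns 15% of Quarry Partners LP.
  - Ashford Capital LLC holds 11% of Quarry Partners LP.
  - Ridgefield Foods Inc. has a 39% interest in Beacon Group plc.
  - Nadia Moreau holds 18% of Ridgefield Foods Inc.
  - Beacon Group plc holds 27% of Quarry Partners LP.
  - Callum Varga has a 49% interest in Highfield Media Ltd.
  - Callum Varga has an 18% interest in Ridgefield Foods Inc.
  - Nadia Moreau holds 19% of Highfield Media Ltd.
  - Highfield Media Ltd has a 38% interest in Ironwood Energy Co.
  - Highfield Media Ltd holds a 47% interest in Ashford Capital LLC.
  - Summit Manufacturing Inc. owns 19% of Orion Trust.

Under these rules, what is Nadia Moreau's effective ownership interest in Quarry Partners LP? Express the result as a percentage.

By spousal attribution (R3), Nadia Moreau is treated as also owning Callum Varga's interest in Ridgefield Foods Inc, giving 18% + 18% = 36%.
By spousal attribution (R3), Nadia Moreau is treated as also owning Callum Varga's interest in Highfield Media Ltd, giving 19% + 49% = 68%.
Chain via Summit Manufacturing Inc. → Orion Trust (R2): 13% × 19% × 43% = 1.0621% of Quarry Partners LP.
Chain via Ridgefield Foods Inc. → Beacon Group plc (R2): 36% × 39% × 27% = 3.7908% of Quarry Partners LP.
Chain via Highfield Media Ltd → Ashford Capital LLC (R2): 68% × 47% × 11% = 3.5156% of Quarry Partners LP.
Direct interest in Quarry Partners LP: 15%.
Aggregating (R1): 1.0621% + 3.7908% + 3.5156% + 15% = 23.3685%.

23.3685%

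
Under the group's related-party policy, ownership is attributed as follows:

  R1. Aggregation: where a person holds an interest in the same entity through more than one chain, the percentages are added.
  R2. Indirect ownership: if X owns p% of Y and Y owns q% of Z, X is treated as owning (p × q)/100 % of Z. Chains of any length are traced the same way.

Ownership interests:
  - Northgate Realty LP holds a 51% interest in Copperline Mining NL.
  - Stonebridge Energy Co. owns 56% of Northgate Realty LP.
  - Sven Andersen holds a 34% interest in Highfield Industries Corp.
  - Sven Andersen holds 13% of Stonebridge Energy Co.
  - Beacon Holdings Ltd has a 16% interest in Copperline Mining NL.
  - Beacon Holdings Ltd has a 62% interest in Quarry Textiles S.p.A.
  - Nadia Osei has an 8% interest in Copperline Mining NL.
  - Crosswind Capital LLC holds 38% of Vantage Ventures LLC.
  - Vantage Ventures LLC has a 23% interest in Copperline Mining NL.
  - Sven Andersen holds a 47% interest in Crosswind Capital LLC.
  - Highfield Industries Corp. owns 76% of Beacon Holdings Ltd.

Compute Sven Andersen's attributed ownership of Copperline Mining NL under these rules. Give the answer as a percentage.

11.955%

Chain via Crosswind Capital LLC → Vantage Ventures LLC (R2): 47% × 38% × 23% = 4.1078% of Copperline Mining NL.
Chain via Stonebridge Energy Co. → Northgate Realty LP (R2): 13% × 56% × 51% = 3.7128% of Copperline Mining NL.
Chain via Highfield Industries Corp. → Beacon Holdings Ltd (R2): 34% × 76% × 16% = 4.1344% of Copperline Mining NL.
Aggregating (R1): 4.1078% + 3.7128% + 4.1344% = 11.955%.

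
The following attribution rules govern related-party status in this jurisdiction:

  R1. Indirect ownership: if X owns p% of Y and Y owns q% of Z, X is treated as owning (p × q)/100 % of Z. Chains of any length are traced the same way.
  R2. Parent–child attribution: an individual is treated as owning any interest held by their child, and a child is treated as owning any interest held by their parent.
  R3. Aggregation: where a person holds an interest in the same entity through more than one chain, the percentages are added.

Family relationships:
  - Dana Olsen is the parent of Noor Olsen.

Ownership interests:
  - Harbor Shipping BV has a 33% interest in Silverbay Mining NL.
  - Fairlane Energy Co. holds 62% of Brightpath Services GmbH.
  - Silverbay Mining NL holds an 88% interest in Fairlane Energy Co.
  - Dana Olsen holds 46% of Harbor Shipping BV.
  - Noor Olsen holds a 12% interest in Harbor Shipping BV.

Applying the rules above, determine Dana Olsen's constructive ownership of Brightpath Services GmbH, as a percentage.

By parent–child attribution (R2), Dana Olsen is treated as also owning Noor Olsen's interest in Harbor Shipping BV, giving 46% + 12% = 58%.
Chain via Harbor Shipping BV → Silverbay Mining NL → Fairlane Energy Co. (R1): 58% × 33% × 88% × 62% = 10.442784% of Brightpath Services GmbH.

10.442784%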